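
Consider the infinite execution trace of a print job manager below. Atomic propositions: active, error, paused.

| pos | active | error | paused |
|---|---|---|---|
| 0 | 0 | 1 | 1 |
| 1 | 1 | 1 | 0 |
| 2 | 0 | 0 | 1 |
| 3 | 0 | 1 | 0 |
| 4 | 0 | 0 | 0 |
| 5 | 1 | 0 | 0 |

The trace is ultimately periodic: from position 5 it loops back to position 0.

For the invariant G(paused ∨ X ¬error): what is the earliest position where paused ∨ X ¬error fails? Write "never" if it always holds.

5

Check paused ∨ X ¬error at each position in order: 0 ✓, 1 ✓, 2 ✓, 3 ✓, 4 ✓.
At position 5 the labels are {active} and the next position 0 has {error, paused}, so paused ∨ X ¬error is false there. This is the first violation.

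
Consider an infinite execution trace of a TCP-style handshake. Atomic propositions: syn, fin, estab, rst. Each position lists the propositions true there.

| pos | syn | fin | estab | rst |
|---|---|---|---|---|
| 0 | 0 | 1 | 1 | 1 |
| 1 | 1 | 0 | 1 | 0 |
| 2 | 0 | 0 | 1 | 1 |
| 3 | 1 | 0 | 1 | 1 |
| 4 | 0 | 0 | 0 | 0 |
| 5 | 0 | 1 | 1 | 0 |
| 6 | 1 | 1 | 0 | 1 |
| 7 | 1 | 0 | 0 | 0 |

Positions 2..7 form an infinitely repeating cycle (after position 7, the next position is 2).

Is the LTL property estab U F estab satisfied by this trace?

Holds

Walking from position 0: F estab first holds at position 0, and estab holds at every earlier position along the way, so estab U F estab holds.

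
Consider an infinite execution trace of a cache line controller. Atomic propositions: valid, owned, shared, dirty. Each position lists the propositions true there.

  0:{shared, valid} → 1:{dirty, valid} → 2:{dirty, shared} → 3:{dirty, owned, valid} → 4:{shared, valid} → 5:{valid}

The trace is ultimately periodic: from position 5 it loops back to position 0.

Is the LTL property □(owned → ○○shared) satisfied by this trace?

Does not hold

owned → ○○shared must hold at every position from 0 onward. It fails at position 3, so □(owned → ○○shared) is false.
Positions where owned holds: 3.
Check ○○shared at each: 3→fails.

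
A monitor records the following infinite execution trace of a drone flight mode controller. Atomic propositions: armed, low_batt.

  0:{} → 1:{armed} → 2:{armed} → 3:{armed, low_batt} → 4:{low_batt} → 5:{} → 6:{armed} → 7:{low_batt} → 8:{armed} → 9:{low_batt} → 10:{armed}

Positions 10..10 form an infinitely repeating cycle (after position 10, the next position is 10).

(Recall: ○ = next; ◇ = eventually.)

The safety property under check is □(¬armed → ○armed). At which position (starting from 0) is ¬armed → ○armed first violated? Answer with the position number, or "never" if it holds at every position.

Check ¬armed → ○armed at each position in order: 0 ✓, 1 ✓, 2 ✓, 3 ✓.
At position 4 the labels are {low_batt} and the next position 5 has {}, so ¬armed → ○armed is false there. This is the first violation.

4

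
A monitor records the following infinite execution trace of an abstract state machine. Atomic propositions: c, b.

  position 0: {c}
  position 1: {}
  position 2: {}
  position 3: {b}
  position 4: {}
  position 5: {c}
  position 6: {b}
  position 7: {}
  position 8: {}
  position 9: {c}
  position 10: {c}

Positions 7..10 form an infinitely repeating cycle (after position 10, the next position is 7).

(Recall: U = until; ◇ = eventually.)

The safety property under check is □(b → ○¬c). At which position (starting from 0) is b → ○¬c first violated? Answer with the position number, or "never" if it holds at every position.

never

b → ○¬c holds at every position 0..10, and those are all the positions the trace ever visits, so the invariant □(b → ○¬c) is never violated.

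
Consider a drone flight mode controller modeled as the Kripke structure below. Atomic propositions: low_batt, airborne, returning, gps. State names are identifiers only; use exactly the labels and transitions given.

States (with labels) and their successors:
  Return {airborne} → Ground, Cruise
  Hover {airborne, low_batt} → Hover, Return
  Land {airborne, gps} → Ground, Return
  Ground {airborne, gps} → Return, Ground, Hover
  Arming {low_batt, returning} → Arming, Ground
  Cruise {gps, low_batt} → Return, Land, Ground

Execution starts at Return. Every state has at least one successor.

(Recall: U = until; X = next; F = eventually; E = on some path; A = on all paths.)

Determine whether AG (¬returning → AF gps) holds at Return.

States satisfying ¬returning → AF gps: {Return, Land, Ground, Arming, Cruise}.
States satisfying AG (¬returning → AF gps): ∅.
Hover is reachable from Return and violates ¬returning → AF gps, so AG fails at Return.
Return ∉ Sat(AG (¬returning → AF gps)).

Violated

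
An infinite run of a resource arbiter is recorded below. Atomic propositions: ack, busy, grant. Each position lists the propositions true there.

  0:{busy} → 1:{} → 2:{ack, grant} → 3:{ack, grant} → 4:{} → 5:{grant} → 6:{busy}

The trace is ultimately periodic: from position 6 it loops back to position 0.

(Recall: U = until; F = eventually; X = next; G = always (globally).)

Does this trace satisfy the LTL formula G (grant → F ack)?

grant → F ack holds at every position 0..6, and those are all positions ever visited, so G (grant → F ack) holds.
Positions where grant holds: 2, 3, 5.
Check F ack at each: 2→ok, 3→ok, 5→ok.

Satisfied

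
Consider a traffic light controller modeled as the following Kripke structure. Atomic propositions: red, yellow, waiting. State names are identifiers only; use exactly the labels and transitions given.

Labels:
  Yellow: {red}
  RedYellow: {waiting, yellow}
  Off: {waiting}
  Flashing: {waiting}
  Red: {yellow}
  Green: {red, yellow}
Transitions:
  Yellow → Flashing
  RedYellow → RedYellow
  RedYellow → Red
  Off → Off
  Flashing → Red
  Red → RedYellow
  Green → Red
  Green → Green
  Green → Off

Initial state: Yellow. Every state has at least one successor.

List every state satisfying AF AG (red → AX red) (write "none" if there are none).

{Yellow, RedYellow, Off, Flashing, Red}

States satisfying AG (red → AX red): {RedYellow, Off, Flashing, Red}.
States satisfying AF AG (red → AX red): {Yellow, RedYellow, Off, Flashing, Red}.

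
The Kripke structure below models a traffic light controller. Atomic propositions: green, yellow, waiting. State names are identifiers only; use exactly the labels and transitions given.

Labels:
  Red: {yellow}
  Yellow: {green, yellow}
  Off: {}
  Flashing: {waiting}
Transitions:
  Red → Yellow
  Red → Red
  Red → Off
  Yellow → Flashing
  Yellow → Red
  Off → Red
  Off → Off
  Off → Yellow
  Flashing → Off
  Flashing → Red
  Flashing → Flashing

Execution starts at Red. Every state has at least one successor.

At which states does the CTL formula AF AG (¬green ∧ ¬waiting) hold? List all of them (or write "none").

States satisfying AG (¬green ∧ ¬waiting): ∅.
States satisfying AF AG (¬green ∧ ¬waiting): ∅.

none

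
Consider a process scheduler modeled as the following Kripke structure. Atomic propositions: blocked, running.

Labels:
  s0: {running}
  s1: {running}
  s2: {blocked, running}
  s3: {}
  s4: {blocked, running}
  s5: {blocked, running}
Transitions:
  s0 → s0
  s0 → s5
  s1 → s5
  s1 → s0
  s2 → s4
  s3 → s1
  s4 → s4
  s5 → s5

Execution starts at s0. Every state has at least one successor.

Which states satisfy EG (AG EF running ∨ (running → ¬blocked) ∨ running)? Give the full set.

States satisfying AG EF running ∨ (running → ¬blocked) ∨ running: {s0, s1, s2, s3, s4, s5}.
States satisfying EG (AG EF running ∨ (running → ¬blocked) ∨ running): {s0, s1, s2, s3, s4, s5}.

{s0, s1, s2, s3, s4, s5}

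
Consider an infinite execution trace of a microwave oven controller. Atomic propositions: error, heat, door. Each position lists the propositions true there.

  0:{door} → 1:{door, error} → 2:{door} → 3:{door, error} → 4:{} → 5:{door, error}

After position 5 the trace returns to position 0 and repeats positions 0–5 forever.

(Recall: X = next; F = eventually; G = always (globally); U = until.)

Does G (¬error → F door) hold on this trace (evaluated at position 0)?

¬error → F door holds at every position 0..5, and those are all positions ever visited, so G (¬error → F door) holds.
Positions where ¬error holds: 0, 2, 4.
Check F door at each: 0→ok, 2→ok, 4→ok.

Yes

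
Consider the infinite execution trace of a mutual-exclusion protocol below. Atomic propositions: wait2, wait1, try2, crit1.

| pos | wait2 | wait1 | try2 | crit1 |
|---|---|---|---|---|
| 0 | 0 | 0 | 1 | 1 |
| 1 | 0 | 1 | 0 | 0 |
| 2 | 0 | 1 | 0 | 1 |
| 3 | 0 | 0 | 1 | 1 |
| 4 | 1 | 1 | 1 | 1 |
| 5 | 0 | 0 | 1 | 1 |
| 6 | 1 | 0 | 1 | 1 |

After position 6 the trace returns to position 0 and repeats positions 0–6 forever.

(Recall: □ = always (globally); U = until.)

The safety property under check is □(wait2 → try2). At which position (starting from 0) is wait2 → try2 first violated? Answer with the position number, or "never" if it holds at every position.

never

wait2 → try2 holds at every position 0..6, and those are all the positions the trace ever visits, so the invariant □(wait2 → try2) is never violated.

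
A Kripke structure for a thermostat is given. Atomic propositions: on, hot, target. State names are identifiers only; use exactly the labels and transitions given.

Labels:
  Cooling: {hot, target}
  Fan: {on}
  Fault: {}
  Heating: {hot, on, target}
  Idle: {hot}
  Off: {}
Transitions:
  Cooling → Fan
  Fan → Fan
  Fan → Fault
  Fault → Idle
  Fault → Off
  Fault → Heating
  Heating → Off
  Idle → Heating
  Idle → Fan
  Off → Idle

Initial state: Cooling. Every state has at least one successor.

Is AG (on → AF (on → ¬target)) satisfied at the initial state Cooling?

Holds

States satisfying on → AF (on → ¬target): {Cooling, Fan, Fault, Heating, Idle, Off}.
States satisfying AG (on → AF (on → ¬target)): {Cooling, Fan, Fault, Heating, Idle, Off}.
Every state reachable from Cooling satisfies on → AF (on → ¬target).
Cooling ∈ Sat(AG (on → AF (on → ¬target))).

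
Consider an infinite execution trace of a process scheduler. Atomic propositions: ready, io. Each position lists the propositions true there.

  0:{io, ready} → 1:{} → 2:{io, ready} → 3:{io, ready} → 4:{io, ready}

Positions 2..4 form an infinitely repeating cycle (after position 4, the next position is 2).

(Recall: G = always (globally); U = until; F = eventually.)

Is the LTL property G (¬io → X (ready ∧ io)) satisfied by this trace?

¬io → X (ready ∧ io) holds at every position 0..4, and those are all positions ever visited, so G (¬io → X (ready ∧ io)) holds.
Positions where ¬io holds: 1.
Check X (ready ∧ io) at each: 1→ok.

Satisfied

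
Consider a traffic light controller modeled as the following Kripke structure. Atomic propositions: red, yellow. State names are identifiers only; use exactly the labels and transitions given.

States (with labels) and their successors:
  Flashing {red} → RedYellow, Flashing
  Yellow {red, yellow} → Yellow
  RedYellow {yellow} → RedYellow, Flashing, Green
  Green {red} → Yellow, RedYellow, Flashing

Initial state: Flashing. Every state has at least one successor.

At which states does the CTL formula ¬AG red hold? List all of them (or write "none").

{Flashing, RedYellow, Green}

States satisfying red: {Flashing, Yellow, Green}.
States satisfying AG red: {Yellow}.
States satisfying ¬AG red: {Flashing, RedYellow, Green}.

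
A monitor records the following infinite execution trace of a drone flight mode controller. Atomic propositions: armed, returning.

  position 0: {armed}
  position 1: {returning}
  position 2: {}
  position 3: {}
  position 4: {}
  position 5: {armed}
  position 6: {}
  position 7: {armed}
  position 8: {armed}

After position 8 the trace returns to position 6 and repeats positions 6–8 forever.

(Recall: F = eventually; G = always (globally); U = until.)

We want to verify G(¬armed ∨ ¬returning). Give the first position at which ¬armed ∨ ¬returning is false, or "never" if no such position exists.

¬armed ∨ ¬returning holds at every position 0..8, and those are all the positions the trace ever visits, so the invariant G(¬armed ∨ ¬returning) is never violated.

never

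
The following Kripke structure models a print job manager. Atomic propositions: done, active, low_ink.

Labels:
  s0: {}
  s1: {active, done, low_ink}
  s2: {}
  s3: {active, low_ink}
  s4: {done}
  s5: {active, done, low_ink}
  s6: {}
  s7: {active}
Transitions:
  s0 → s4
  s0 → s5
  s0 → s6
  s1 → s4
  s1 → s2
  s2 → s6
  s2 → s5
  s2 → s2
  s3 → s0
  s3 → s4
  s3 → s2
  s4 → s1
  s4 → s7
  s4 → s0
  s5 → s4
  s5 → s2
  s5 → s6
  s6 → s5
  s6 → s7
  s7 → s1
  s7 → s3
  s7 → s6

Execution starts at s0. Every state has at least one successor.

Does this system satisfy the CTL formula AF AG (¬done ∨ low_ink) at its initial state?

States satisfying AG (¬done ∨ low_ink): ∅.
States satisfying AF AG (¬done ∨ low_ink): ∅.
There is a path from s0 along which AG (¬done ∨ low_ink) never holds.
s0 ∉ Sat(AF AG (¬done ∨ low_ink)).

No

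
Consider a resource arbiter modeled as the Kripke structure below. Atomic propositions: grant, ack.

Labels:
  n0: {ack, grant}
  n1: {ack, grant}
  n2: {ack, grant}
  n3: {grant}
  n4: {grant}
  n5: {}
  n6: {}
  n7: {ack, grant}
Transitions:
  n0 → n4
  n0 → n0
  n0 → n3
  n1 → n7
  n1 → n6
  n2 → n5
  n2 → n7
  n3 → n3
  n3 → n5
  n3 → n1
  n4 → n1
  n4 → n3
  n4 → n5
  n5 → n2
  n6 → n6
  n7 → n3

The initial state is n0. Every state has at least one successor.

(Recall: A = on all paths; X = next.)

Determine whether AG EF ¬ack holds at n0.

Satisfied

States satisfying EF ¬ack: {n0, n1, n2, n3, n4, n5, n6, n7}.
States satisfying AG EF ¬ack: {n0, n1, n2, n3, n4, n5, n6, n7}.
Every state reachable from n0 satisfies EF ¬ack.
n0 ∈ Sat(AG EF ¬ack).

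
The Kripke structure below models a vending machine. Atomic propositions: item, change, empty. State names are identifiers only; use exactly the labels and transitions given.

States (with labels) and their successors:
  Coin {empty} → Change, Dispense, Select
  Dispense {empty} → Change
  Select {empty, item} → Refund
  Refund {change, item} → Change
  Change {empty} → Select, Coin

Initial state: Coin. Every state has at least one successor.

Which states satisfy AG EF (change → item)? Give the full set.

States satisfying EF (change → item): {Coin, Dispense, Select, Refund, Change}.
States satisfying AG EF (change → item): {Coin, Dispense, Select, Refund, Change}.

{Coin, Dispense, Select, Refund, Change}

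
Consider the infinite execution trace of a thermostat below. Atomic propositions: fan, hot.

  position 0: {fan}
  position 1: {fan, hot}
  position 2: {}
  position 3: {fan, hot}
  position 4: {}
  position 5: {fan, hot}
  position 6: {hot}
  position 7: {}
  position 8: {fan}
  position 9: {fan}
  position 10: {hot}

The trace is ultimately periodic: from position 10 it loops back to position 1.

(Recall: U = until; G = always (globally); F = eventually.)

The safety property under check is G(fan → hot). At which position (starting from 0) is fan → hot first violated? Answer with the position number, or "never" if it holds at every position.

0

At position 0 the labels are {fan}, so fan → hot is false there. This is the first violation.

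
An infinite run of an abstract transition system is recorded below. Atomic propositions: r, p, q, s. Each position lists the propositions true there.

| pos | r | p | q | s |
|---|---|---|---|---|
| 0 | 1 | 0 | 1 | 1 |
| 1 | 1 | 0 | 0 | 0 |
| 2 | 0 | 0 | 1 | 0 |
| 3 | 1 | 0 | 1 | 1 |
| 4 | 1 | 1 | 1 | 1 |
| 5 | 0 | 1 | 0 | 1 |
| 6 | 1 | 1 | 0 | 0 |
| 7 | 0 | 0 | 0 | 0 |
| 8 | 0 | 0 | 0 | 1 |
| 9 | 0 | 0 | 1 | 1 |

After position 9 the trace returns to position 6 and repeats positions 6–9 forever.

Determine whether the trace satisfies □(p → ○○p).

p → ○○p must hold at every position from 0 onward. It fails at position 5, so □(p → ○○p) is false.
Positions where p holds: 4, 5, 6.
Check ○○p at each: 4→ok, 5→fails, 6→fails.

No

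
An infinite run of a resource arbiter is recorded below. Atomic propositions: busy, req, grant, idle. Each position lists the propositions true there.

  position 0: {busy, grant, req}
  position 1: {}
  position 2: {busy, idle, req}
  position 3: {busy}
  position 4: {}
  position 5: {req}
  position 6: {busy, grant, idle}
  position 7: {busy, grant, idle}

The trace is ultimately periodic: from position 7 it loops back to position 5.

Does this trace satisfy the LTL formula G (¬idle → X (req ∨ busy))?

No

¬idle → X (req ∨ busy) must hold at every position from 0 onward. It fails at position 0, so G (¬idle → X (req ∨ busy)) is false.
Positions where ¬idle holds: 0, 1, 3, 4, 5.
Check X (req ∨ busy) at each: 0→fails, 1→ok, 3→fails, 4→ok, 5→ok.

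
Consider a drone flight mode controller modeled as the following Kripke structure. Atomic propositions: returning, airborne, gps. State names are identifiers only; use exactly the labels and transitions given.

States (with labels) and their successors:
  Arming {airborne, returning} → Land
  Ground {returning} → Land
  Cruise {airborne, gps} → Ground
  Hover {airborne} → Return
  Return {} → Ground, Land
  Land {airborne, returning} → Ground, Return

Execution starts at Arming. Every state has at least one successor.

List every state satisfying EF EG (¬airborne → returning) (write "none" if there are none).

{Arming, Ground, Cruise, Hover, Return, Land}

States satisfying EG (¬airborne → returning): {Arming, Ground, Cruise, Land}.
States satisfying EF EG (¬airborne → returning): {Arming, Ground, Cruise, Hover, Return, Land}.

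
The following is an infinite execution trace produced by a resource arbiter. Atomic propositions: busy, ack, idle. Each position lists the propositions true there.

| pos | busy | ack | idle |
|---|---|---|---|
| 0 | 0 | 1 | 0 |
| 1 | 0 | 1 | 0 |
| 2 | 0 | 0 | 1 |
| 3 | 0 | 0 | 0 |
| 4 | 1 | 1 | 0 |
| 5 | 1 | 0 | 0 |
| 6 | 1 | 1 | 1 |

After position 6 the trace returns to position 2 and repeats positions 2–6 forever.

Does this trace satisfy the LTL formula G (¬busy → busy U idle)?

No

¬busy → busy U idle must hold at every position from 0 onward. It fails at position 0, so G (¬busy → busy U idle) is false.
Positions where ¬busy holds: 0, 1, 2, 3.
Check busy U idle at each: 0→fails, 1→fails, 2→ok, 3→fails.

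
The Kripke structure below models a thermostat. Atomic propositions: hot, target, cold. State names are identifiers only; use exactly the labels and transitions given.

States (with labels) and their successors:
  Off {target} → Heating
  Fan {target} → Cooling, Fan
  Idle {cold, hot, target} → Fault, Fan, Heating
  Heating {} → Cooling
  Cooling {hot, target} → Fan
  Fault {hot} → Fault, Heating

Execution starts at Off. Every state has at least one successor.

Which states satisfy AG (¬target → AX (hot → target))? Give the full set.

States satisfying ¬target → AX (hot → target): {Off, Fan, Idle, Heating, Cooling}.
States satisfying AG (¬target → AX (hot → target)): {Off, Fan, Heating, Cooling}.

{Off, Fan, Heating, Cooling}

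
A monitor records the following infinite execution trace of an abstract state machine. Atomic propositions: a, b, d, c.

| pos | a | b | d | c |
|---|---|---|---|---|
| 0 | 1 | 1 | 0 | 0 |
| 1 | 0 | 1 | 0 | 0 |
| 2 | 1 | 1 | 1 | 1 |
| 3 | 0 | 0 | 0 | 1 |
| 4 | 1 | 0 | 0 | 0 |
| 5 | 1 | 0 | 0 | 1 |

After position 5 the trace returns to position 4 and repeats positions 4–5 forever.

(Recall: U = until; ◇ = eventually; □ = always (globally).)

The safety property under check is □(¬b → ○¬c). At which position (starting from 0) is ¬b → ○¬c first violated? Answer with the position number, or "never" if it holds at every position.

Check ¬b → ○¬c at each position in order: 0 ✓, 1 ✓, 2 ✓, 3 ✓.
At position 4 the labels are {a} and the next position 5 has {a, c}, so ¬b → ○¬c is false there. This is the first violation.

4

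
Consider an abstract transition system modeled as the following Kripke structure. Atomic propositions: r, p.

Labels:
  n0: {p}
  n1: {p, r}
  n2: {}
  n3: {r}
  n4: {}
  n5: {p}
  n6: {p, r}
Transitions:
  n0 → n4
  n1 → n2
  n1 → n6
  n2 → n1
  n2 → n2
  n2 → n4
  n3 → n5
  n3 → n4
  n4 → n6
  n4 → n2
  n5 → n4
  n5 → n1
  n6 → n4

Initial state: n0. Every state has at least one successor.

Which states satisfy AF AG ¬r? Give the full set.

none

States satisfying AG ¬r: ∅.
States satisfying AF AG ¬r: ∅.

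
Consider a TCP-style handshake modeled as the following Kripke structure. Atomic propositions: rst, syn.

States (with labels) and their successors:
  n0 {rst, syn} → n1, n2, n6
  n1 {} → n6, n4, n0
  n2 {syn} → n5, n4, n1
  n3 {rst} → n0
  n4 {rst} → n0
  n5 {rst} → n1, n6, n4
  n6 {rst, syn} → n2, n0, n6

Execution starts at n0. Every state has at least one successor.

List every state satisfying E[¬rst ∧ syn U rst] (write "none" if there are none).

States satisfying ¬rst ∧ syn: {n2}.
States satisfying rst: {n0, n3, n4, n5, n6}.
States satisfying E[¬rst ∧ syn U rst]: {n0, n2, n3, n4, n5, n6}.

{n0, n2, n3, n4, n5, n6}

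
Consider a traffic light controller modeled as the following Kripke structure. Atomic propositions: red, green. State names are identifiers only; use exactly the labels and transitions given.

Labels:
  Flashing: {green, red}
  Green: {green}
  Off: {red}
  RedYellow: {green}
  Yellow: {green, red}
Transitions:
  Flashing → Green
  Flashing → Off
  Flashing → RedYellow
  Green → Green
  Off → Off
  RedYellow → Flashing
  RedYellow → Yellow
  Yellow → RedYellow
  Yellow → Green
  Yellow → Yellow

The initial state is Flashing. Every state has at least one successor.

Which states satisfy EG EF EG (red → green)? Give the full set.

States satisfying EF EG (red → green): {Flashing, Green, RedYellow, Yellow}.
States satisfying EG EF EG (red → green): {Flashing, Green, RedYellow, Yellow}.

{Flashing, Green, RedYellow, Yellow}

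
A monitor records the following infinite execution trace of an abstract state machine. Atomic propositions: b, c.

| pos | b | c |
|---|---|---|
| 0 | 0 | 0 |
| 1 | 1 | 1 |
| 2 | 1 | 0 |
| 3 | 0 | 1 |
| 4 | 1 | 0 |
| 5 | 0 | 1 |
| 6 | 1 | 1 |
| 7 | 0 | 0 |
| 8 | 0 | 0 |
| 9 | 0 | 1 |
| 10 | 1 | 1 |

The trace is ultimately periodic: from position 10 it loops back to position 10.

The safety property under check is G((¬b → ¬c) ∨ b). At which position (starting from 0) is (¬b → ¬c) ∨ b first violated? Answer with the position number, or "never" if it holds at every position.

3

Check (¬b → ¬c) ∨ b at each position in order: 0 ✓, 1 ✓, 2 ✓.
At position 3 the labels are {c}, so (¬b → ¬c) ∨ b is false there. This is the first violation.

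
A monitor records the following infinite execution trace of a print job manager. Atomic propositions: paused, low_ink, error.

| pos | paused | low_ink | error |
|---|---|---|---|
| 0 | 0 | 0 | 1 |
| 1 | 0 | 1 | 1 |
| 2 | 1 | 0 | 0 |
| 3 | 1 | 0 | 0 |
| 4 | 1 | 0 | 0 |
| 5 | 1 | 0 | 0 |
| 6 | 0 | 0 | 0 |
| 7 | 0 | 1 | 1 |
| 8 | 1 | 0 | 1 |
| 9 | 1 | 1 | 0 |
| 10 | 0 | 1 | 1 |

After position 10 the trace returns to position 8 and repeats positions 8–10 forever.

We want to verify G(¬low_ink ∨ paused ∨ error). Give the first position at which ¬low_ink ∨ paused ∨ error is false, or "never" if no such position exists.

¬low_ink ∨ paused ∨ error holds at every position 0..10, and those are all the positions the trace ever visits, so the invariant G(¬low_ink ∨ paused ∨ error) is never violated.

never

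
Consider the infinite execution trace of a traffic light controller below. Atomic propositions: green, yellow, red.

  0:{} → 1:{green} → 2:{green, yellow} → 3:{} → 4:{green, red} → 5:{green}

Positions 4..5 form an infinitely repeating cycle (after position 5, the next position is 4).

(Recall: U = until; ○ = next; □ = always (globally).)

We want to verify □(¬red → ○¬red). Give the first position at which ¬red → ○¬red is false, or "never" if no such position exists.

3

Check ¬red → ○¬red at each position in order: 0 ✓, 1 ✓, 2 ✓.
At position 3 the labels are {} and the next position 4 has {green, red}, so ¬red → ○¬red is false there. This is the first violation.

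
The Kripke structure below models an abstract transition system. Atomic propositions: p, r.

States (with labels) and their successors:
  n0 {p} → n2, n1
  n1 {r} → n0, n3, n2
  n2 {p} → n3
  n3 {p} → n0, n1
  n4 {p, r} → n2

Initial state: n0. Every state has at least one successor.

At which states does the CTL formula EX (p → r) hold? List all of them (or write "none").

{n0, n3}

States satisfying p → r: {n1, n4}.
States satisfying EX (p → r): {n0, n3}.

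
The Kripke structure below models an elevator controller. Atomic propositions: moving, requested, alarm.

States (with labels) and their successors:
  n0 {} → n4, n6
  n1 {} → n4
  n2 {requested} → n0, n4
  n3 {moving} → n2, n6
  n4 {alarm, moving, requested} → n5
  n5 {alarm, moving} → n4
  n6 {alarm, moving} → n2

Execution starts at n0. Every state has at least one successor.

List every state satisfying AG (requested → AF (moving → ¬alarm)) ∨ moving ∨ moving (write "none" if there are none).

States satisfying requested → AF (moving → ¬alarm): {n0, n1, n2, n3, n5, n6}.
States satisfying AG (requested → AF (moving → ¬alarm)): ∅.
States satisfying moving ∨ moving: {n3, n4, n5, n6}.
States satisfying AG (requested → AF (moving → ¬alarm)) ∨ moving ∨ moving: {n3, n4, n5, n6}.

{n3, n4, n5, n6}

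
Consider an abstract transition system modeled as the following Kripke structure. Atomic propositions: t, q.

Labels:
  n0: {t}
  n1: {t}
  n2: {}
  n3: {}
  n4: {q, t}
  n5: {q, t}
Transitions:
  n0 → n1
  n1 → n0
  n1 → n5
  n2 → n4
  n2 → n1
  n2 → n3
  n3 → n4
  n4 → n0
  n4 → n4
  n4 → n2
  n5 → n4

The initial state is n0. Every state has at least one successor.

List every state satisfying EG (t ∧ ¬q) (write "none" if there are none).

{n0, n1}

States satisfying t ∧ ¬q: {n0, n1}.
States satisfying EG (t ∧ ¬q): {n0, n1}.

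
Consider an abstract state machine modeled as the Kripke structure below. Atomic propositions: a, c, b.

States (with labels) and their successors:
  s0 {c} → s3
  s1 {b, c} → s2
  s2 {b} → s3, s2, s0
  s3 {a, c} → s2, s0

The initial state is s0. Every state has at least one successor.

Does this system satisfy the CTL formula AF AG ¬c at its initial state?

Violated

States satisfying AG ¬c: ∅.
States satisfying AF AG ¬c: ∅.
There is a path from s0 along which AG ¬c never holds.
s0 ∉ Sat(AF AG ¬c).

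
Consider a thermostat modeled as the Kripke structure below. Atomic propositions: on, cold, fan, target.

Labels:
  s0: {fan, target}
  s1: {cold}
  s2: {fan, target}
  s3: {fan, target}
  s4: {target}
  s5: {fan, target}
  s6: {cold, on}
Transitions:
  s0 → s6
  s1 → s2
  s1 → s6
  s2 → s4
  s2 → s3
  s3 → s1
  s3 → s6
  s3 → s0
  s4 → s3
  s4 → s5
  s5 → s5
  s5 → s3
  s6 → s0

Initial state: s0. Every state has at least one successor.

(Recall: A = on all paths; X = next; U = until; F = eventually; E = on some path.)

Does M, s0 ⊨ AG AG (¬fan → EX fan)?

States satisfying AG (¬fan → EX fan): {s0, s1, s2, s3, s4, s5, s6}.
States satisfying AG AG (¬fan → EX fan): {s0, s1, s2, s3, s4, s5, s6}.
Every state reachable from s0 satisfies AG (¬fan → EX fan).
s0 ∈ Sat(AG AG (¬fan → EX fan)).

Holds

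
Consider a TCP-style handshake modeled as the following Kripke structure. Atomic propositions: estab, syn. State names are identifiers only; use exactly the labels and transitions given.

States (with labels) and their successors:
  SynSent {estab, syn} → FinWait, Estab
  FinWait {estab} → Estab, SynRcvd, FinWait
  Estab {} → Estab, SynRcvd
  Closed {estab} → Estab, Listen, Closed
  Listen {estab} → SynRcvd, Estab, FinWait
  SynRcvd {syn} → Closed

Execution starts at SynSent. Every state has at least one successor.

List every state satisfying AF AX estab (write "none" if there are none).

States satisfying AX estab: {SynRcvd}.
States satisfying AF AX estab: {SynRcvd}.

{SynRcvd}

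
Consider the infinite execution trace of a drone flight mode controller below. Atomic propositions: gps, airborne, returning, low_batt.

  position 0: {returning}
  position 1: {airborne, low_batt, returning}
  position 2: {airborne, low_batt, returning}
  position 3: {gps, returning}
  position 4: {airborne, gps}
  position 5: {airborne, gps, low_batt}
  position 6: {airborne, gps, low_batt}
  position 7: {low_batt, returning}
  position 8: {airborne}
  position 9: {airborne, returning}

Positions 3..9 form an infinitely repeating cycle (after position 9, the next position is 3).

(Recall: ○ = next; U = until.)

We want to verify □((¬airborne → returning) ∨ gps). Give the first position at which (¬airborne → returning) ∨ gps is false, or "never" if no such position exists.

(¬airborne → returning) ∨ gps holds at every position 0..9, and those are all the positions the trace ever visits, so the invariant □((¬airborne → returning) ∨ gps) is never violated.

never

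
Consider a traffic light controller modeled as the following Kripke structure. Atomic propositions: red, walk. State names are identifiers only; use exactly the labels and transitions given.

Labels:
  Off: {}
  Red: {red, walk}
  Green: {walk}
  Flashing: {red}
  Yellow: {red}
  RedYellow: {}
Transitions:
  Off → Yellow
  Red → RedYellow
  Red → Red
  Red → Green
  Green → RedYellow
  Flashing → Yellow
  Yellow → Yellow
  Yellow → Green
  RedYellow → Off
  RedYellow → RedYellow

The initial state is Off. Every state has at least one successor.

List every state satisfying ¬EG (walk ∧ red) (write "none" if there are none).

States satisfying walk ∧ red: {Red}.
States satisfying EG (walk ∧ red): {Red}.
States satisfying ¬EG (walk ∧ red): {Off, Green, Flashing, Yellow, RedYellow}.

{Off, Green, Flashing, Yellow, RedYellow}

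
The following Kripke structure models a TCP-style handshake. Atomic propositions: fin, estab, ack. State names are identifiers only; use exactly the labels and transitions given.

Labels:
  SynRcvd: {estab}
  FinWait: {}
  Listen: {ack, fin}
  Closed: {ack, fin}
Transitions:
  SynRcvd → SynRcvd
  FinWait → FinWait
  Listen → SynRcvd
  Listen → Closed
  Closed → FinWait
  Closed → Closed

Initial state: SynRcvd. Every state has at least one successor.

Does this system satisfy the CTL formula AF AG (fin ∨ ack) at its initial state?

No

States satisfying AG (fin ∨ ack): ∅.
States satisfying AF AG (fin ∨ ack): ∅.
There is a path from SynRcvd along which AG (fin ∨ ack) never holds.
SynRcvd ∉ Sat(AF AG (fin ∨ ack)).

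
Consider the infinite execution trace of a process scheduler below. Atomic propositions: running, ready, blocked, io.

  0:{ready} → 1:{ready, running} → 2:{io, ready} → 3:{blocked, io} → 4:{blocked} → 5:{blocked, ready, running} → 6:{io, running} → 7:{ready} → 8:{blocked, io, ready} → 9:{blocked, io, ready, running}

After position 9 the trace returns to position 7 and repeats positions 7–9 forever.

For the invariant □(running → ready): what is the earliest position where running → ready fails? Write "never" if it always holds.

Check running → ready at each position in order: 0 ✓, 1 ✓, 2 ✓, 3 ✓, 4 ✓, 5 ✓.
At position 6 the labels are {io, running}, so running → ready is false there. This is the first violation.

6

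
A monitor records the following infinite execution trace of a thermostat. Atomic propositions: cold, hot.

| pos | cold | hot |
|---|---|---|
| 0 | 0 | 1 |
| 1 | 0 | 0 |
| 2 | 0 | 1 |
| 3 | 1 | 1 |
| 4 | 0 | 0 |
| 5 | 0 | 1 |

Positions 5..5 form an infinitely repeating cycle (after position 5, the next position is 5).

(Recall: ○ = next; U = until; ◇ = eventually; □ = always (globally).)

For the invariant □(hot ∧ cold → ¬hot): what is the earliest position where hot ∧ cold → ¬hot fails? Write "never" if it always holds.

3

Check hot ∧ cold → ¬hot at each position in order: 0 ✓, 1 ✓, 2 ✓.
At position 3 the labels are {cold, hot}, so hot ∧ cold → ¬hot is false there. This is the first violation.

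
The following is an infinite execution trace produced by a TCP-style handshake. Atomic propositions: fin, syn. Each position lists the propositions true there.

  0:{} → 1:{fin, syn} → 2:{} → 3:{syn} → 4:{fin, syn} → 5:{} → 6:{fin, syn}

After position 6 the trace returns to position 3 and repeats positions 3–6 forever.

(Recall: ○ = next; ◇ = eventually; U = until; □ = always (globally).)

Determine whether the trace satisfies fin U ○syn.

Yes

Walking from position 0: ○syn first holds at position 0, and fin holds at every earlier position along the way, so fin U ○syn holds.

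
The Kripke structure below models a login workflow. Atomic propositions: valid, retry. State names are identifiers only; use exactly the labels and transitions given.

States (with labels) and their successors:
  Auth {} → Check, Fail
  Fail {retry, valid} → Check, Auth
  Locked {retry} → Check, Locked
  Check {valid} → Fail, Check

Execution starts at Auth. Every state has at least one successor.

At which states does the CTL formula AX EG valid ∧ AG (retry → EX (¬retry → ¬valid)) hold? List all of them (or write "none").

States satisfying EG valid: {Fail, Check}.
States satisfying AX EG valid: {Auth, Check}.
States satisfying retry → EX (¬retry → ¬valid): {Auth, Fail, Locked, Check}.
States satisfying AG (retry → EX (¬retry → ¬valid)): {Auth, Fail, Locked, Check}.
States satisfying AX EG valid ∧ AG (retry → EX (¬retry → ¬valid)): {Auth, Check}.

{Auth, Check}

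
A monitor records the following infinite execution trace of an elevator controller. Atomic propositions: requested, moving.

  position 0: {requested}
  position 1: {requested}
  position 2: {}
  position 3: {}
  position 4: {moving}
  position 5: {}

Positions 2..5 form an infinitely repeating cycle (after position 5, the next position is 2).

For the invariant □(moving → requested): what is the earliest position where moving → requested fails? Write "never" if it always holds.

Check moving → requested at each position in order: 0 ✓, 1 ✓, 2 ✓, 3 ✓.
At position 4 the labels are {moving}, so moving → requested is false there. This is the first violation.

4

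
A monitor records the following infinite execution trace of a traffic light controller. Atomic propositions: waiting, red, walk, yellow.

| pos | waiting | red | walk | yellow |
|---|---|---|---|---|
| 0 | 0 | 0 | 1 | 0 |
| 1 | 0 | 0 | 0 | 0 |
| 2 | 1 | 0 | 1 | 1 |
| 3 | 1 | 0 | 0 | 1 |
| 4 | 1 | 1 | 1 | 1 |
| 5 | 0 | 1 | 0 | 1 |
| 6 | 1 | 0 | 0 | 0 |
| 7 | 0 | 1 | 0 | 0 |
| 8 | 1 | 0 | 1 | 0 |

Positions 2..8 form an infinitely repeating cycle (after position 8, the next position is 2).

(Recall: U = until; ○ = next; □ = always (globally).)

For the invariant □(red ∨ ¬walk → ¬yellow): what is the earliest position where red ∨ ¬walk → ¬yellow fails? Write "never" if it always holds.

3

Check red ∨ ¬walk → ¬yellow at each position in order: 0 ✓, 1 ✓, 2 ✓.
At position 3 the labels are {waiting, yellow}, so red ∨ ¬walk → ¬yellow is false there. This is the first violation.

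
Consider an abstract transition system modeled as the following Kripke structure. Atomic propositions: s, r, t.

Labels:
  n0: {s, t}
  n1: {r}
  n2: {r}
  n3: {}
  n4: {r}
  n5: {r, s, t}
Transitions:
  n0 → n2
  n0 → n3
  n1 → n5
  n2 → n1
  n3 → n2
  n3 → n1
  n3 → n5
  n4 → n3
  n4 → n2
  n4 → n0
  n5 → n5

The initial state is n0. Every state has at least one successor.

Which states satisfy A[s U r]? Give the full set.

{n1, n2, n4, n5}

States satisfying s: {n0, n5}.
States satisfying r: {n1, n2, n4, n5}.
States satisfying A[s U r]: {n1, n2, n4, n5}.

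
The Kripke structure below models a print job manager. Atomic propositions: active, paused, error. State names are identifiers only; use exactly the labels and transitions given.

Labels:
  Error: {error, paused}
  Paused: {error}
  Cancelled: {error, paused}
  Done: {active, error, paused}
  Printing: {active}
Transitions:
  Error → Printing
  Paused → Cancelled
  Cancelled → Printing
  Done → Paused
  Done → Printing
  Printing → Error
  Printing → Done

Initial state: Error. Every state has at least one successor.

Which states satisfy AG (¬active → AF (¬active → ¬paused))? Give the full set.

{Error, Paused, Cancelled, Done, Printing}

States satisfying ¬active → AF (¬active → ¬paused): {Error, Paused, Cancelled, Done, Printing}.
States satisfying AG (¬active → AF (¬active → ¬paused)): {Error, Paused, Cancelled, Done, Printing}.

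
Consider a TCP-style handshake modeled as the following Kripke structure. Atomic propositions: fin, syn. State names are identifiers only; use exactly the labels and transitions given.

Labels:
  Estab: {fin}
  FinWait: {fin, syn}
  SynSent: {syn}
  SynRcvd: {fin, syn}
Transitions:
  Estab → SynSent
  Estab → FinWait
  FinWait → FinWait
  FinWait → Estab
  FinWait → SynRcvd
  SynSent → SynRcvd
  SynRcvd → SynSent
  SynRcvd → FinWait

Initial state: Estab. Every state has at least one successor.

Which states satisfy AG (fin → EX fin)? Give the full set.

{Estab, FinWait, SynSent, SynRcvd}

States satisfying fin → EX fin: {Estab, FinWait, SynSent, SynRcvd}.
States satisfying AG (fin → EX fin): {Estab, FinWait, SynSent, SynRcvd}.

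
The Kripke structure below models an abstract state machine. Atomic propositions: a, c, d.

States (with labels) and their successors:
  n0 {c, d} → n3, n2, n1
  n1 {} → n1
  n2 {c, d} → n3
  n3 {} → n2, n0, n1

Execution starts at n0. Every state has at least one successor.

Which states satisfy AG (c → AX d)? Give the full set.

States satisfying c → AX d: {n1, n3}.
States satisfying AG (c → AX d): {n1}.

{n1}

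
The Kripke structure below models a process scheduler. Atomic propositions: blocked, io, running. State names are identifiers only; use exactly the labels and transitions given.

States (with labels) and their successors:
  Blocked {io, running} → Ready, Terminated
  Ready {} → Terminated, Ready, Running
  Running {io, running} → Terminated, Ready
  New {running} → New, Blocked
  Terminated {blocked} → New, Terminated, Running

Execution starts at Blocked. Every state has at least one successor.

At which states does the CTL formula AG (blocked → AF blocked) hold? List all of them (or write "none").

States satisfying blocked → AF blocked: {Blocked, Ready, Running, New, Terminated}.
States satisfying AG (blocked → AF blocked): {Blocked, Ready, Running, New, Terminated}.

{Blocked, Ready, Running, New, Terminated}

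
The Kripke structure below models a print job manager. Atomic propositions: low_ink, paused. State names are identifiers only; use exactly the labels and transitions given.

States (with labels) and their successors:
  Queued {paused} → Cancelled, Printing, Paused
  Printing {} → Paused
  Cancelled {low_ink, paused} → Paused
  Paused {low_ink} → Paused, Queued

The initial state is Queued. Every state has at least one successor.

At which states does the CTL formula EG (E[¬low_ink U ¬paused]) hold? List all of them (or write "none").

States satisfying E[¬low_ink U ¬paused]: {Queued, Printing, Paused}.
States satisfying EG (E[¬low_ink U ¬paused]): {Queued, Printing, Paused}.

{Queued, Printing, Paused}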